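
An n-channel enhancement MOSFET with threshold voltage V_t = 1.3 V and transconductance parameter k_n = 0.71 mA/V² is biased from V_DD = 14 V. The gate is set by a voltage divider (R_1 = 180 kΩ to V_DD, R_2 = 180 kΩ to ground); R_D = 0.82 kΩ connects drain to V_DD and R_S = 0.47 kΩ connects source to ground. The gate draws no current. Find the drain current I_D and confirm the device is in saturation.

I_D ≈ 4.5 mA

V_G = V_DD·R_2/(R_1+R_2) = 14×180/360 = 7 V.
Assume saturation: I_D = (k_n/2)(V_GS − V_t)² with V_GS = V_G − I_D·R_S = 7 − 0.47·I_D.
Substituting gives 0.0784·I_D² − 2.9·I_D + 11.5 = 0, with roots I_D = 4.53 or 32.5 mA.
The root I_D = 32.5 mA gives V_GS = -8.27 V ≤ V_t, so take I_D = 4.53 mA.
Then V_GS = 4.87 V and V_DS = V_DD − I_D(R_D+R_S) = 14 − 4.53×1.29 = 8.16 V.
Saturation requires V_DS ≥ V_GS − V_t = 3.57 V; 8.16 ≥ 3.57 ✓.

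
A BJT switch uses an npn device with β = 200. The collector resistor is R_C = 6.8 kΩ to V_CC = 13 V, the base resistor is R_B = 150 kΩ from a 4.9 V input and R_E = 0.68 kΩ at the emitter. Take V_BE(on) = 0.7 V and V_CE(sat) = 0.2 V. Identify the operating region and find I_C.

Assume active: I_B = (4.9 − 0.7)/(150 + 201×0.68) = 0.0147 mA, I_C = β·I_B = 2.93 mA.
Then V_CE = 13 − 2.93×6.8 − 2.94×0.68 = -8.93 V < 0.2 V — the active assumption fails.
Re-solve with V_CE = 0.2 V. KCL at the emitter: V_E/R_E = (V_BB−0.7−V_E)/R_B + (V_CC−0.2−V_E)/R_C, giving V_E = 1.18 V.
I_C = (V_CC − 0.2 − V_E)/R_C = (12.8 − 1.18)/6.8 = 1.71 mA.
Check: I_B = (4.2 − 1.18)/150 = 0.0202 mA, and β·I_B = 4.03 mA > I_C, confirming saturation.

saturation; I_C ≈ 1.7 mA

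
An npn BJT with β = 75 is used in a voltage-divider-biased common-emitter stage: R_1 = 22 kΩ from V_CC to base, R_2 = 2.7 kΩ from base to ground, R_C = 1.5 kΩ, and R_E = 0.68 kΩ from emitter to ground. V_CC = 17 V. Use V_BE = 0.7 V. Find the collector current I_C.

I_C ≈ 1.6 mA

Thevenize the base divider: V_Th = V_CC·R_2/(R_1+R_2) = 17×2.7/24.7 = 1.86 V, R_Th = R_1‖R_2 = 2.4 kΩ.
Base-emitter loop: V_Th = I_B·R_Th + V_BE + (β+1)I_B·R_E, so I_B = (1.86 − 0.7) / (2.4 + 76×0.68) = 0.0214 mA.
I_C = β·I_B = 75×0.0214 = 1.61 mA, and I_E = (β+1)I_B = 1.63 mA.
V_CE = V_CC − I_C·R_C − I_E·R_E = 17 − 1.61×1.5 − 1.63×0.68 = 13.5 V.
V_CE = 13.5 V > 0.2 V confirms active-region operation.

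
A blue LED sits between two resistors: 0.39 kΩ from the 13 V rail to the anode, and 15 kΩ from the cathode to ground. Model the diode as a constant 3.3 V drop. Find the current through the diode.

The two resistors are in series with the diode, so KVL gives 13 = I·0.39 + 3.3 + I·15.
I = (13 − 3.3) / (0.39 + 15) kΩ = 9.7 / 15.4 = 0.63 mA.

I ≈ 0.63 mA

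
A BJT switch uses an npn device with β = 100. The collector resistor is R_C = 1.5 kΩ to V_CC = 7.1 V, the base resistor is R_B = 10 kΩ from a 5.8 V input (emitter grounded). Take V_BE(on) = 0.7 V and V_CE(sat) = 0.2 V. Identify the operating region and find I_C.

Assume active: I_B = (5.8 − 0.7)/10 = 0.51 mA, giving I_C = β·I_B = 51 mA.
But then V_CE = 7.1 − 51×1.5 = -69.4 V < V_CE(sat) = 0.2 V — impossible in the active region.
So the transistor is saturated. With V_CE = 0.2 V, I_C = (V_CC − 0.2)/R_C = 6.9/1.5 = 4.6 mA.
Check: β·I_B = 51 mA > I_C = 4.6 mA, confirming saturation.

saturation; I_C ≈ 4.6 mA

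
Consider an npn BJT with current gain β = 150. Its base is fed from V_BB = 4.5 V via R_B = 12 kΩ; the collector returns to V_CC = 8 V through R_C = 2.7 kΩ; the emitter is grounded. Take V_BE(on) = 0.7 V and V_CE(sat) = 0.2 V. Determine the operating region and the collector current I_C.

Assume active: I_B = (4.5 − 0.7)/12 = 0.317 mA, giving I_C = β·I_B = 47.5 mA.
But then V_CE = 8 − 47.5×2.7 = -120 V < V_CE(sat) = 0.2 V — impossible in the active region.
So the transistor is saturated. With V_CE = 0.2 V, I_C = (V_CC − 0.2)/R_C = 7.8/2.7 = 2.89 mA.
Check: β·I_B = 47.5 mA > I_C = 2.89 mA, confirming saturation.

saturation; I_C ≈ 2.9 mA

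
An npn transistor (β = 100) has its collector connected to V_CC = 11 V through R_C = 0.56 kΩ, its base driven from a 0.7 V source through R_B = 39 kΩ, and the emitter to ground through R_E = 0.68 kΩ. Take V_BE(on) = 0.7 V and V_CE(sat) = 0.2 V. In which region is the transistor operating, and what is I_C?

cutoff; I_C ≈ 0

V_BB = 0.7 V ≤ V_BE(on) = 0.7 V, so the base-emitter junction is not forward biased.
The transistor is in cutoff: I_B = I_C = 0.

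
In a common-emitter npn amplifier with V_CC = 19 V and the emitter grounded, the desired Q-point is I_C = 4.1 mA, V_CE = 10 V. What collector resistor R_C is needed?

R_C ≈ 2.2 kΩ

Collector loop: V_CC = I_C·R_C + V_CE.
R_C = (V_CC − V_CE)/I_C = (19 − 10)/4.1 = 2.2 kΩ.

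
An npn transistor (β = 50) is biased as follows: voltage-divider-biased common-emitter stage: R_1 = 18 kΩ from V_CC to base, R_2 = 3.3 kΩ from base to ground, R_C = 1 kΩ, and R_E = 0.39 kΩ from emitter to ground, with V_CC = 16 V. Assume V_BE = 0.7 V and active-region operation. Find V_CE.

V_CE ≈ 11 V

Thevenize the base divider: V_Th = V_CC·R_2/(R_1+R_2) = 16×3.3/21.3 = 2.48 V, R_Th = R_1‖R_2 = 2.79 kΩ.
Base-emitter loop: V_Th = I_B·R_Th + V_BE + (β+1)I_B·R_E, so I_B = (2.48 − 0.7) / (2.79 + 51×0.39) = 0.0784 mA.
I_C = β·I_B = 50×0.0784 = 3.92 mA, and I_E = (β+1)I_B = 4 mA.
V_CE = V_CC − I_C·R_C − I_E·R_E = 16 − 3.92×1 − 4×0.39 = 10.5 V.
V_CE = 10.5 V > 0.2 V confirms active-region operation.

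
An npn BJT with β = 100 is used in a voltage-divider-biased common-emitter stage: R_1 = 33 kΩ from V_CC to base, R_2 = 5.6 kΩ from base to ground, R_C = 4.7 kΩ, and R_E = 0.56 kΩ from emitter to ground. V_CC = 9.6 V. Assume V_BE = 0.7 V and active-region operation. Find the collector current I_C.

Thevenize the base divider: V_Th = V_CC·R_2/(R_1+R_2) = 9.6×5.6/38.6 = 1.39 V, R_Th = R_1‖R_2 = 4.79 kΩ.
Base-emitter loop: V_Th = I_B·R_Th + V_BE + (β+1)I_B·R_E, so I_B = (1.39 − 0.7) / (4.79 + 101×0.56) = 0.0113 mA.
I_C = β·I_B = 100×0.0113 = 1.13 mA, and I_E = (β+1)I_B = 1.14 mA.
V_CE = V_CC − I_C·R_C − I_E·R_E = 9.6 − 1.13×4.7 − 1.14×0.56 = 3.65 V.
V_CE = 3.65 V > 0.2 V confirms active-region operation.

I_C ≈ 1.1 mA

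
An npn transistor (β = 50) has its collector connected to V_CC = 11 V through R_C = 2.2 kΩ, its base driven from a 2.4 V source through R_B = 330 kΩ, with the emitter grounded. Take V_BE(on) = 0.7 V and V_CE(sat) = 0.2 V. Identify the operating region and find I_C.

Assume active. Base-emitter loop: I_B = (V_BB − V_BE)/R_B = (2.4 − 0.7)/330 = 0.00515 mA.
I_C = β·I_B = 50×0.00515 = 0.258 mA.
V_CE = V_CC − I_C·R_C = 11 − 0.258×2.2 = 10.4 V > V_CE(sat), so the active-region assumption holds.

active; I_C ≈ 0.26 mA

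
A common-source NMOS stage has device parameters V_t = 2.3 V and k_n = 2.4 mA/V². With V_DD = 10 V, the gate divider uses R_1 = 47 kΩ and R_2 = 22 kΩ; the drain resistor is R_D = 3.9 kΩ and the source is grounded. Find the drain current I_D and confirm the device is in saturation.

I_D ≈ 0.95 mA

V_G = V_DD·R_2/(R_1+R_2) = 10×22/69 = 3.19 V. With the source grounded, V_GS = V_G = 3.19 V.
Assume saturation: I_D = (k_n/2)(V_GS − V_t)² = (2.4/2)×(3.19 − 2.3)² = 1.2×0.888² = 0.947 mA.
V_DS = V_DD − I_D·R_D = 10 − 0.947×3.9 = 6.31 V.
Saturation requires V_DS ≥ V_GS − V_t = 0.888 V; 6.31 ≥ 0.888 ✓.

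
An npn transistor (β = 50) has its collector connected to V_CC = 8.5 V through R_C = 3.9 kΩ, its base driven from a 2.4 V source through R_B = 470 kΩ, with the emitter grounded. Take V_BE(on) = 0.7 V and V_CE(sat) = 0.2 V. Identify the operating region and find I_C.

Assume active. Base-emitter loop: I_B = (V_BB − V_BE)/R_B = (2.4 − 0.7)/470 = 0.00362 mA.
I_C = β·I_B = 50×0.00362 = 0.181 mA.
V_CE = V_CC − I_C·R_C = 8.5 − 0.181×3.9 = 7.79 V > V_CE(sat), so the active-region assumption holds.

active; I_C ≈ 0.18 mA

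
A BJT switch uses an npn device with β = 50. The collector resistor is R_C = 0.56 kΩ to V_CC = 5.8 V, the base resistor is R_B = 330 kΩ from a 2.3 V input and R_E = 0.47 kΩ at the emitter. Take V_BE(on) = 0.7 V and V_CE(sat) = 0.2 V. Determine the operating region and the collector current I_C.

active; I_C ≈ 0.23 mA

Assume active. Base-emitter loop: I_B = (V_BB − V_BE)/(R_B + (β+1)R_E) = (2.3 − 0.7)/(330 + 51×0.47) = 0.00452 mA.
I_C = β·I_B = 50×0.00452 = 0.226 mA.
V_CE = V_CC − I_C·R_C − I_E·R_E = 5.8 − 0.226×0.56 − 0.231×0.47 = 5.57 V > V_CE(sat), so the active-region assumption holds.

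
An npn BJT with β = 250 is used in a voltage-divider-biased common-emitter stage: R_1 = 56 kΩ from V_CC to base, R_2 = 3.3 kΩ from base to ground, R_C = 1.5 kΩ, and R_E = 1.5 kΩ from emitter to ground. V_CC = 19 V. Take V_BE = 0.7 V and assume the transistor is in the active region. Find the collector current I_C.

I_C ≈ 0.24 mA

Thevenize the base divider: V_Th = V_CC·R_2/(R_1+R_2) = 19×3.3/59.3 = 1.06 V, R_Th = R_1‖R_2 = 3.12 kΩ.
Base-emitter loop: V_Th = I_B·R_Th + V_BE + (β+1)I_B·R_E, so I_B = (1.06 − 0.7) / (3.12 + 251×1.5) = 0.000941 mA.
I_C = β·I_B = 250×0.000941 = 0.235 mA, and I_E = (β+1)I_B = 0.236 mA.
V_CE = V_CC − I_C·R_C − I_E·R_E = 19 − 0.235×1.5 − 0.236×1.5 = 18.3 V.
V_CE = 18.3 V > 0.2 V confirms active-region operation.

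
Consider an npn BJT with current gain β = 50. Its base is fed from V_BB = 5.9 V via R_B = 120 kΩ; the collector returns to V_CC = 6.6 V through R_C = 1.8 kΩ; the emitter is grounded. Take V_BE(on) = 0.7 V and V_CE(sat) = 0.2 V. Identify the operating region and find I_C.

Assume active. Base-emitter loop: I_B = (V_BB − V_BE)/R_B = (5.9 − 0.7)/120 = 0.0433 mA.
I_C = β·I_B = 50×0.0433 = 2.17 mA.
V_CE = V_CC − I_C·R_C = 6.6 − 2.17×1.8 = 2.7 V > V_CE(sat), so the active-region assumption holds.

active; I_C ≈ 2.2 mA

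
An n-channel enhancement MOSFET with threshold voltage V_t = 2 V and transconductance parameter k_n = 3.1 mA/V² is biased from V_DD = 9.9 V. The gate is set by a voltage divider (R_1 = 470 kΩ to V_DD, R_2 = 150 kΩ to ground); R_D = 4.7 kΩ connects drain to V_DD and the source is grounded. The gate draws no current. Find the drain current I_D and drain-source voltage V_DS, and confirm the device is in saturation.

I_D ≈ 0.24 mA, V_DS ≈ 8.8 V

V_G = V_DD·R_2/(R_1+R_2) = 9.9×150/620 = 2.4 V. With the source grounded, V_GS = V_G = 2.4 V.
Assume saturation: I_D = (k_n/2)(V_GS − V_t)² = (3.1/2)×(2.4 − 2)² = 1.55×0.395² = 0.242 mA.
V_DS = V_DD − I_D·R_D = 9.9 − 0.242×4.7 = 8.76 V.
Saturation requires V_DS ≥ V_GS − V_t = 0.395 V; 8.76 ≥ 0.395 ✓.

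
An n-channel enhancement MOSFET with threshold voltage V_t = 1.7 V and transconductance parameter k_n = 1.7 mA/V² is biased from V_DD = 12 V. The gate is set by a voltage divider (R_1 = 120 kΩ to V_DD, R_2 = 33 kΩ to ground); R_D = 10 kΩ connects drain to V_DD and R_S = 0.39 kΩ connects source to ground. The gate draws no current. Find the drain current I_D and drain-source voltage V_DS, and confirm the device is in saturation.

V_G = V_DD·R_2/(R_1+R_2) = 12×33/153 = 2.59 V.
Assume saturation: I_D = (k_n/2)(V_GS − V_t)² with V_GS = V_G − I_D·R_S = 2.59 − 0.39·I_D.
Substituting gives 0.129·I_D² − 1.59·I_D + 0.671 = 0, with roots I_D = 0.438 or 11.9 mA.
The root I_D = 11.9 mA gives V_GS = -2.03 V ≤ V_t, so take I_D = 0.438 mA.
Then V_GS = 2.42 V and V_DS = V_DD − I_D(R_D+R_S) = 12 − 0.438×10.4 = 7.45 V.
Saturation requires V_DS ≥ V_GS − V_t = 0.718 V; 7.45 ≥ 0.718 ✓.

I_D ≈ 0.44 mA, V_DS ≈ 7.5 V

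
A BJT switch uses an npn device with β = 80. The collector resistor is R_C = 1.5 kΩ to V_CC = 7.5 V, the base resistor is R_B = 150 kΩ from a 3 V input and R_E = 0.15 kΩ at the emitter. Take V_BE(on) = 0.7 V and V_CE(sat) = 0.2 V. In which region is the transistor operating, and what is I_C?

Assume active. Base-emitter loop: I_B = (V_BB − V_BE)/(R_B + (β+1)R_E) = (3 − 0.7)/(150 + 81×0.15) = 0.0142 mA.
I_C = β·I_B = 80×0.0142 = 1.13 mA.
V_CE = V_CC − I_C·R_C − I_E·R_E = 7.5 − 1.13×1.5 − 1.15×0.15 = 5.63 V > V_CE(sat), so the active-region assumption holds.

active; I_C ≈ 1.1 mA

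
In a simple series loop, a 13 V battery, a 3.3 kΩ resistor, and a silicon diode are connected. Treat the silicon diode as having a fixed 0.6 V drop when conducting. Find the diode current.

I ≈ 3.8 mA

KVL around the loop: 13 = V_D + I·R = 0.6 + I × 3.3 kΩ.
So I = (13 − 0.6) / 3.3 kΩ = 12.4 / 3.3 = 3.76 mA.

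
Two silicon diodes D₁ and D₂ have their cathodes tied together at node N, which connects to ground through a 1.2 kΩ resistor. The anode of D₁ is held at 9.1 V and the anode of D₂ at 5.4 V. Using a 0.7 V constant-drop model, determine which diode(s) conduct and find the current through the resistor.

Assume both conduct. Then node N would need to be at both 9.1−0.7 = 8.4 V and 5.4−0.7 = 4.7 V, which is impossible.
Assume only D₁ conducts: V_N = 9.1 − 0.7 = 8.4 V, so I_R = 8.4/1.2 = 7 mA.
Check D₂: its anode-to-cathode voltage is 5.4 − 8.4 = -3 V < 0.7 V, so it is off. The assumption is consistent.

Only D₁ conducts; I_R ≈ 7 mA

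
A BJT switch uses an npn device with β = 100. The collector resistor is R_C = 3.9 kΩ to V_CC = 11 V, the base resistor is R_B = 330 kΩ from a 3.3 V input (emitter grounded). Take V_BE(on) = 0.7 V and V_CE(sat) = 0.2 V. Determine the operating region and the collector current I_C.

active; I_C ≈ 0.79 mA

Assume active. Base-emitter loop: I_B = (V_BB − V_BE)/R_B = (3.3 − 0.7)/330 = 0.00788 mA.
I_C = β·I_B = 100×0.00788 = 0.788 mA.
V_CE = V_CC − I_C·R_C = 11 − 0.788×3.9 = 7.93 V > V_CE(sat), so the active-region assumption holds.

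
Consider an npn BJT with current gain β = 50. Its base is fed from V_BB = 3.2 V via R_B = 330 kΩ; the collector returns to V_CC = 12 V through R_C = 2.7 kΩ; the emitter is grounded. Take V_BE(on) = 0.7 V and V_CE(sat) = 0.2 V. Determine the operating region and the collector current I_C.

active; I_C ≈ 0.38 mA

Assume active. Base-emitter loop: I_B = (V_BB − V_BE)/R_B = (3.2 − 0.7)/330 = 0.00758 mA.
I_C = β·I_B = 50×0.00758 = 0.379 mA.
V_CE = V_CC − I_C·R_C = 12 − 0.379×2.7 = 11 V > V_CE(sat), so the active-region assumption holds.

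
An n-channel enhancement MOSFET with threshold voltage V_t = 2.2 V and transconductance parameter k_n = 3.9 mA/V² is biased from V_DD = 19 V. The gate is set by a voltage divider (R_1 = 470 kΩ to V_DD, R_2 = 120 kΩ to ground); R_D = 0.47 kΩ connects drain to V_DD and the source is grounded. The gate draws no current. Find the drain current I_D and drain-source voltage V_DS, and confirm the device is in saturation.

I_D ≈ 5.4 mA, V_DS ≈ 16 V

V_G = V_DD·R_2/(R_1+R_2) = 19×120/590 = 3.86 V. With the source grounded, V_GS = V_G = 3.86 V.
Assume saturation: I_D = (k_n/2)(V_GS − V_t)² = (3.9/2)×(3.86 − 2.2)² = 1.95×1.66² = 5.4 mA.
V_DS = V_DD − I_D·R_D = 19 − 5.4×0.47 = 16.5 V.
Saturation requires V_DS ≥ V_GS − V_t = 1.66 V; 16.5 ≥ 1.66 ✓.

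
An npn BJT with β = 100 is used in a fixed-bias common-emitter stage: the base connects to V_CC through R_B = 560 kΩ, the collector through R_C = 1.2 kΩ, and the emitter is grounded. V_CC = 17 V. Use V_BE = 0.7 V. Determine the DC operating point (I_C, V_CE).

I_C ≈ 2.9 mA, V_CE ≈ 14 V

Base loop: V_CC = I_B·R_B + V_BE, so I_B = (17 − 0.7)/560 kΩ = 0.0291 mA.
In the active region I_C = β·I_B = 100 × 0.0291 = 2.91 mA.
Collector loop: V_CE = V_CC − I_C·R_C = 17 − 2.91×1.2 = 13.5 V.
Since V_CE = 13.5 V > V_CE(sat) ≈ 0.2 V, the transistor is in the active region as assumed.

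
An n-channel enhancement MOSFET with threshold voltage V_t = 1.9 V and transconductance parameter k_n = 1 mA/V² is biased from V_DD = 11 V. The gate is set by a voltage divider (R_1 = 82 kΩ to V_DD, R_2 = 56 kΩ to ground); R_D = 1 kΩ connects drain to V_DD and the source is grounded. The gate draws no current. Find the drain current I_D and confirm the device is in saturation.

V_G = V_DD·R_2/(R_1+R_2) = 11×56/138 = 4.46 V. With the source grounded, V_GS = V_G = 4.46 V.
Assume saturation: I_D = (k_n/2)(V_GS − V_t)² = (1/2)×(4.46 − 1.9)² = 0.5×2.56² = 3.29 mA.
V_DS = V_DD − I_D·R_D = 11 − 3.29×1 = 7.71 V.
Saturation requires V_DS ≥ V_GS − V_t = 2.56 V; 7.71 ≥ 2.56 ✓.

I_D ≈ 3.3 mA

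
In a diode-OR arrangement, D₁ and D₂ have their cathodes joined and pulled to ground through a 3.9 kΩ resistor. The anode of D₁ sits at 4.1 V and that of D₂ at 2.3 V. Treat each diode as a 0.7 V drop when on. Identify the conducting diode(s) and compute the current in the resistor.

Only D₁ conducts; I_R ≈ 0.87 mA

Assume both conduct. Then node N would need to be at both 4.1−0.7 = 3.4 V and 2.3−0.7 = 1.6 V, which is impossible.
Assume only D₁ conducts: V_N = 4.1 − 0.7 = 3.4 V, so I_R = 3.4/3.9 = 0.872 mA.
Check D₂: its anode-to-cathode voltage is 2.3 − 3.4 = -1.1 V < 0.7 V, so it is off. The assumption is consistent.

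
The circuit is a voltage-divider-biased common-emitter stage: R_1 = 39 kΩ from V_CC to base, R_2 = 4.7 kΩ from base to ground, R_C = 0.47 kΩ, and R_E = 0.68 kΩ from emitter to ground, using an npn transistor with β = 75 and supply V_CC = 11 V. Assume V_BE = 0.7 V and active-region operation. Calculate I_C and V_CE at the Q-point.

I_C ≈ 0.65 mA, V_CE ≈ 10 V

Thevenize the base divider: V_Th = V_CC·R_2/(R_1+R_2) = 11×4.7/43.7 = 1.18 V, R_Th = R_1‖R_2 = 4.19 kΩ.
Base-emitter loop: V_Th = I_B·R_Th + V_BE + (β+1)I_B·R_E, so I_B = (1.18 − 0.7) / (4.19 + 76×0.68) = 0.00865 mA.
I_C = β·I_B = 75×0.00865 = 0.648 mA, and I_E = (β+1)I_B = 0.657 mA.
V_CE = V_CC − I_C·R_C − I_E·R_E = 11 − 0.648×0.47 − 0.657×0.68 = 10.2 V.
V_CE = 10.2 V > 0.2 V confirms active-region operation.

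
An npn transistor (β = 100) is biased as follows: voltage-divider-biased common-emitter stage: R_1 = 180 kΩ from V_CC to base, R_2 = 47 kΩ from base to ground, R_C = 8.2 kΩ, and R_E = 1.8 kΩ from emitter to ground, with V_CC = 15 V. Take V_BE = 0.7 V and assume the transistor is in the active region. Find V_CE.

Thevenize the base divider: V_Th = V_CC·R_2/(R_1+R_2) = 15×47/227 = 3.11 V, R_Th = R_1‖R_2 = 37.3 kΩ.
Base-emitter loop: V_Th = I_B·R_Th + V_BE + (β+1)I_B·R_E, so I_B = (3.11 − 0.7) / (37.3 + 101×1.8) = 0.011 mA.
I_C = β·I_B = 100×0.011 = 1.1 mA, and I_E = (β+1)I_B = 1.11 mA.
V_CE = V_CC − I_C·R_C − I_E·R_E = 15 − 1.1×8.2 − 1.11×1.8 = 4 V.
V_CE = 4 V > 0.2 V confirms active-region operation.

V_CE ≈ 4 V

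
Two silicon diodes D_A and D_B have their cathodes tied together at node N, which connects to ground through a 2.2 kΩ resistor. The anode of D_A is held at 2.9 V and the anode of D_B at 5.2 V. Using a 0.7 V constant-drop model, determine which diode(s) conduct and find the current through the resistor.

Only D_B conducts; I_R ≈ 2 mA

Assume both conduct. Then node N would need to be at both 2.9−0.7 = 2.2 V and 5.2−0.7 = 4.5 V, which is impossible.
Assume only D_B conducts: V_N = 5.2 − 0.7 = 4.5 V, so I_R = 4.5/2.2 = 2.05 mA.
Check D_A: its anode-to-cathode voltage is 2.9 − 4.5 = -1.6 V < 0.7 V, so it is off. The assumption is consistent.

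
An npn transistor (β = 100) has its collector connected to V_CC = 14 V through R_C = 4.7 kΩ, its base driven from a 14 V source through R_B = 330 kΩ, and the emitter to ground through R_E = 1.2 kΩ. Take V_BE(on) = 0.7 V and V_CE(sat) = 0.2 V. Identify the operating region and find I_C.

Assume active: I_B = (14 − 0.7)/(330 + 101×1.2) = 0.0295 mA, I_C = β·I_B = 2.95 mA.
Then V_CE = 14 − 2.95×4.7 − 2.98×1.2 = -3.43 V < 0.2 V — the active assumption fails.
Re-solve with V_CE = 0.2 V. KCL at the emitter: V_E/R_E = (V_BB−0.7−V_E)/R_B + (V_CC−0.2−V_E)/R_C, giving V_E = 2.84 V.
I_C = (V_CC − 0.2 − V_E)/R_C = (13.8 − 2.84)/4.7 = 2.33 mA.
Check: I_B = (13.3 − 2.84)/330 = 0.0317 mA, and β·I_B = 3.17 mA > I_C, confirming saturation.

saturation; I_C ≈ 2.3 mA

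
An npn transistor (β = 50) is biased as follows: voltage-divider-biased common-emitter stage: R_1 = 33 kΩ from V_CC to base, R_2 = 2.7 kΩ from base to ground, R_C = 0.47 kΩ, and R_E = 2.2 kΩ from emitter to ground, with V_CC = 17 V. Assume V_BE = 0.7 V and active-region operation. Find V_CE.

V_CE ≈ 16 V

Thevenize the base divider: V_Th = V_CC·R_2/(R_1+R_2) = 17×2.7/35.7 = 1.29 V, R_Th = R_1‖R_2 = 2.5 kΩ.
Base-emitter loop: V_Th = I_B·R_Th + V_BE + (β+1)I_B·R_E, so I_B = (1.29 − 0.7) / (2.5 + 51×2.2) = 0.00511 mA.
I_C = β·I_B = 50×0.00511 = 0.255 mA, and I_E = (β+1)I_B = 0.26 mA.
V_CE = V_CC − I_C·R_C − I_E·R_E = 17 − 0.255×0.47 − 0.26×2.2 = 16.3 V.
V_CE = 16.3 V > 0.2 V confirms active-region operation.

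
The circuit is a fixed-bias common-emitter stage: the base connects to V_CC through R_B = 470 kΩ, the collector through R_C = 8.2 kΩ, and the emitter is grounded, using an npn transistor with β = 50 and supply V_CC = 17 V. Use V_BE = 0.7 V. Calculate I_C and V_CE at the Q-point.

I_C ≈ 1.7 mA, V_CE ≈ 2.8 V

Base loop: V_CC = I_B·R_B + V_BE, so I_B = (17 − 0.7)/470 kΩ = 0.0347 mA.
In the active region I_C = β·I_B = 50 × 0.0347 = 1.73 mA.
Collector loop: V_CE = V_CC − I_C·R_C = 17 − 1.73×8.2 = 2.78 V.
Since V_CE = 2.78 V > V_CE(sat) ≈ 0.2 V, the transistor is in the active region as assumed.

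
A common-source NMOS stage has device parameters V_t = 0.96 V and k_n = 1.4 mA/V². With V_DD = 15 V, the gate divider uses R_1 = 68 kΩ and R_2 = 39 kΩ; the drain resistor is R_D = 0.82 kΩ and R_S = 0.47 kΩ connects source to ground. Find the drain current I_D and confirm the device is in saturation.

I_D ≈ 4.3 mA

V_G = V_DD·R_2/(R_1+R_2) = 15×39/107 = 5.47 V.
Assume saturation: I_D = (k_n/2)(V_GS − V_t)² with V_GS = V_G − I_D·R_S = 5.47 − 0.47·I_D.
Substituting gives 0.155·I_D² − 3.97·I_D + 14.2 = 0, with roots I_D = 4.31 or 21.3 mA.
The root I_D = 21.3 mA gives V_GS = -4.56 V ≤ V_t, so take I_D = 4.31 mA.
Then V_GS = 3.44 V and V_DS = V_DD − I_D(R_D+R_S) = 15 − 4.31×1.29 = 9.44 V.
Saturation requires V_DS ≥ V_GS − V_t = 2.48 V; 9.44 ≥ 2.48 ✓.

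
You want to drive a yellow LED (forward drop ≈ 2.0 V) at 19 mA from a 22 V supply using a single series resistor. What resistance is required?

The resistor drops V_S − V_D = 22 − 2.0 = 20 V at 19 mA.
R = 20 V / 19 mA = 1.05 kΩ.

R ≈ 1.1 kΩ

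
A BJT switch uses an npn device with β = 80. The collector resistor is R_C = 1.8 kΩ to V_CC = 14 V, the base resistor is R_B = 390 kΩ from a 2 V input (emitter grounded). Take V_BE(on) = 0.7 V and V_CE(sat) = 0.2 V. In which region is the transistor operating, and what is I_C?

active; I_C ≈ 0.27 mA

Assume active. Base-emitter loop: I_B = (V_BB − V_BE)/R_B = (2 − 0.7)/390 = 0.00333 mA.
I_C = β·I_B = 80×0.00333 = 0.267 mA.
V_CE = V_CC − I_C·R_C = 14 − 0.267×1.8 = 13.5 V > V_CE(sat), so the active-region assumption holds.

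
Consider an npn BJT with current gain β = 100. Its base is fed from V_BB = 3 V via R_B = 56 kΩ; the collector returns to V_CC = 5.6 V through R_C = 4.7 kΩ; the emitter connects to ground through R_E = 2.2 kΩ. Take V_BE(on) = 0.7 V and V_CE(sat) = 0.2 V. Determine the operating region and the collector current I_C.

Assume active: I_B = (3 − 0.7)/(56 + 101×2.2) = 0.00827 mA, I_C = β·I_B = 0.827 mA.
Then V_CE = 5.6 − 0.827×4.7 − 0.835×2.2 = -0.123 V < 0.2 V — the active assumption fails.
Re-solve with V_CE = 0.2 V. KCL at the emitter: V_E/R_E = (V_BB−0.7−V_E)/R_B + (V_CC−0.2−V_E)/R_C, giving V_E = 1.74 V.
I_C = (V_CC − 0.2 − V_E)/R_C = (5.4 − 1.74)/4.7 = 0.779 mA.
Check: I_B = (2.3 − 1.74)/56 = 0.0101 mA, and β·I_B = 1.01 mA > I_C, confirming saturation.

saturation; I_C ≈ 0.78 mA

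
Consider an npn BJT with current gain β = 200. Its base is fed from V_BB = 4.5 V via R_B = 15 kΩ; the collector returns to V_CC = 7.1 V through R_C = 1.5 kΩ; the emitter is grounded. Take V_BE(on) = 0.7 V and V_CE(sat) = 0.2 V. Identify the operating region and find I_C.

saturation; I_C ≈ 4.6 mA

Assume active: I_B = (4.5 − 0.7)/15 = 0.253 mA, giving I_C = β·I_B = 50.7 mA.
But then V_CE = 7.1 − 50.7×1.5 = -68.9 V < V_CE(sat) = 0.2 V — impossible in the active region.
So the transistor is saturated. With V_CE = 0.2 V, I_C = (V_CC − 0.2)/R_C = 6.9/1.5 = 4.6 mA.
Check: β·I_B = 50.7 mA > I_C = 4.6 mA, confirming saturation.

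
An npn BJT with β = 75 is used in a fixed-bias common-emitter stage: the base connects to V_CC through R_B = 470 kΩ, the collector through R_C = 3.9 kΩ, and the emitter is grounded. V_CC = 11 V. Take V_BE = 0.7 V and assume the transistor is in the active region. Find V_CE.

Base loop: V_CC = I_B·R_B + V_BE, so I_B = (11 − 0.7)/470 kΩ = 0.0219 mA.
In the active region I_C = β·I_B = 75 × 0.0219 = 1.64 mA.
Collector loop: V_CE = V_CC − I_C·R_C = 11 − 1.64×3.9 = 4.59 V.
Since V_CE = 4.59 V > V_CE(sat) ≈ 0.2 V, the transistor is in the active region as assumed.

V_CE ≈ 4.6 V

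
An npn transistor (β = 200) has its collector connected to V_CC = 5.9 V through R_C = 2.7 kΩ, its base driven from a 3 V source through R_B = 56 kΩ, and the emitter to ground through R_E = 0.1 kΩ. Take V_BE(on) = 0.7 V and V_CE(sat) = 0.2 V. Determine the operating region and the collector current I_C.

Assume active: I_B = (3 − 0.7)/(56 + 201×0.1) = 0.0302 mA, I_C = β·I_B = 6.04 mA.
Then V_CE = 5.9 − 6.04×2.7 − 6.07×0.1 = -11 V < 0.2 V — the active assumption fails.
Re-solve with V_CE = 0.2 V. KCL at the emitter: V_E/R_E = (V_BB−0.7−V_E)/R_B + (V_CC−0.2−V_E)/R_C, giving V_E = 0.207 V.
I_C = (V_CC − 0.2 − V_E)/R_C = (5.7 − 0.207)/2.7 = 2.03 mA.
Check: I_B = (2.3 − 0.207)/56 = 0.0374 mA, and β·I_B = 7.47 mA > I_C, confirming saturation.

saturation; I_C ≈ 2 mA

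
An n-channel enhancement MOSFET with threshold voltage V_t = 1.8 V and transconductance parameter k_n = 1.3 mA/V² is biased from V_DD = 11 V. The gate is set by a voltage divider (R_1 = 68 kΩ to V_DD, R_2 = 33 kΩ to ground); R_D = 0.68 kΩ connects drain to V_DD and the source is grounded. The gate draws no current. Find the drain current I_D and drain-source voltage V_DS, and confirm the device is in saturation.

V_G = V_DD·R_2/(R_1+R_2) = 11×33/101 = 3.59 V. With the source grounded, V_GS = V_G = 3.59 V.
Assume saturation: I_D = (k_n/2)(V_GS − V_t)² = (1.3/2)×(3.59 − 1.8)² = 0.65×1.79² = 2.09 mA.
V_DS = V_DD − I_D·R_D = 11 − 2.09×0.68 = 9.58 V.
Saturation requires V_DS ≥ V_GS − V_t = 1.79 V; 9.58 ≥ 1.79 ✓.

I_D ≈ 2.1 mA, V_DS ≈ 9.6 V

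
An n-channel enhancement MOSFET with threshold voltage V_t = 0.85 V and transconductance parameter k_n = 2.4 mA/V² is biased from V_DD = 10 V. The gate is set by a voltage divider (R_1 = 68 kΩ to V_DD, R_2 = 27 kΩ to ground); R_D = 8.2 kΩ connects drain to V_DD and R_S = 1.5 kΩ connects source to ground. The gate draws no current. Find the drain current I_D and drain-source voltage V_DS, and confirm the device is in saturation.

V_G = V_DD·R_2/(R_1+R_2) = 10×27/95 = 2.84 V.
Assume saturation: I_D = (k_n/2)(V_GS − V_t)² with V_GS = V_G − I_D·R_S = 2.84 − 1.5·I_D.
Substituting gives 2.7·I_D² − 8.17·I_D + 4.76 = 0, with roots I_D = 0.788 or 2.24 mA.
The root I_D = 2.24 mA gives V_GS = -0.516 V ≤ V_t, so take I_D = 0.788 mA.
Then V_GS = 1.66 V and V_DS = V_DD − I_D(R_D+R_S) = 10 − 0.788×9.7 = 2.36 V.
Saturation requires V_DS ≥ V_GS − V_t = 0.81 V; 2.36 ≥ 0.81 ✓.

I_D ≈ 0.79 mA, V_DS ≈ 2.4 V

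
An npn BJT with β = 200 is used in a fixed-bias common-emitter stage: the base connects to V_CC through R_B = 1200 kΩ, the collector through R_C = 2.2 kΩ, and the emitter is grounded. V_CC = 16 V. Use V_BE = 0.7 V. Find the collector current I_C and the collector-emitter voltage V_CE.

Base loop: V_CC = I_B·R_B + V_BE, so I_B = (16 − 0.7)/1200 kΩ = 0.0128 mA.
In the active region I_C = β·I_B = 200 × 0.0128 = 2.55 mA.
Collector loop: V_CE = V_CC − I_C·R_C = 16 − 2.55×2.2 = 10.4 V.
Since V_CE = 10.4 V > V_CE(sat) ≈ 0.2 V, the transistor is in the active region as assumed.

I_C ≈ 2.6 mA, V_CE ≈ 10 V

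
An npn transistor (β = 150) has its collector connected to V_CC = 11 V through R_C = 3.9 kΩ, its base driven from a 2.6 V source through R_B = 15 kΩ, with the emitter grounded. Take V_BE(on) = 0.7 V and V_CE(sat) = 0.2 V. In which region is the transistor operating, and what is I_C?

Assume active: I_B = (2.6 − 0.7)/15 = 0.127 mA, giving I_C = β·I_B = 19 mA.
But then V_CE = 11 − 19×3.9 = -63.1 V < V_CE(sat) = 0.2 V — impossible in the active region.
So the transistor is saturated. With V_CE = 0.2 V, I_C = (V_CC − 0.2)/R_C = 10.8/3.9 = 2.77 mA.
Check: β·I_B = 19 mA > I_C = 2.77 mA, confirming saturation.

saturation; I_C ≈ 2.8 mA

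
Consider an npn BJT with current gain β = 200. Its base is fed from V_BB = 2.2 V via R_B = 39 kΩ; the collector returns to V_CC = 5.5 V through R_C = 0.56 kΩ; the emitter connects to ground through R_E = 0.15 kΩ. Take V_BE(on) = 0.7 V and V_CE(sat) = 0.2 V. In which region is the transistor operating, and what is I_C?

active; I_C ≈ 4.3 mA

Assume active. Base-emitter loop: I_B = (V_BB − V_BE)/(R_B + (β+1)R_E) = (2.2 − 0.7)/(39 + 201×0.15) = 0.0217 mA.
I_C = β·I_B = 200×0.0217 = 4.34 mA.
V_CE = V_CC − I_C·R_C − I_E·R_E = 5.5 − 4.34×0.56 − 4.36×0.15 = 2.42 V > V_CE(sat), so the active-region assumption holds.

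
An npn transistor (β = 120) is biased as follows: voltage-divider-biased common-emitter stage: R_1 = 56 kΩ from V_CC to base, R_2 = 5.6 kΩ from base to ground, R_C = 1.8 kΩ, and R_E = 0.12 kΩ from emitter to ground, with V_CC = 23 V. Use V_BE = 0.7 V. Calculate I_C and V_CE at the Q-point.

Thevenize the base divider: V_Th = V_CC·R_2/(R_1+R_2) = 23×5.6/61.6 = 2.09 V, R_Th = R_1‖R_2 = 5.09 kΩ.
Base-emitter loop: V_Th = I_B·R_Th + V_BE + (β+1)I_B·R_E, so I_B = (2.09 − 0.7) / (5.09 + 121×0.12) = 0.0709 mA.
I_C = β·I_B = 120×0.0709 = 8.51 mA, and I_E = (β+1)I_B = 8.58 mA.
V_CE = V_CC − I_C·R_C − I_E·R_E = 23 − 8.51×1.8 − 8.58×0.12 = 6.65 V.
V_CE = 6.65 V > 0.2 V confirms active-region operation.

I_C ≈ 8.5 mA, V_CE ≈ 6.7 V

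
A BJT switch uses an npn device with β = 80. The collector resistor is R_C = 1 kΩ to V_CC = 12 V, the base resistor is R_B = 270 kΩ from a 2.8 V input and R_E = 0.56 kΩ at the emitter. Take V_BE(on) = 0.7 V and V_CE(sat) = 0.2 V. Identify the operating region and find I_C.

Assume active. Base-emitter loop: I_B = (V_BB − V_BE)/(R_B + (β+1)R_E) = (2.8 − 0.7)/(270 + 81×0.56) = 0.00666 mA.
I_C = β·I_B = 80×0.00666 = 0.533 mA.
V_CE = V_CC − I_C·R_C − I_E·R_E = 12 − 0.533×1 − 0.539×0.56 = 11.2 V > V_CE(sat), so the active-region assumption holds.

active; I_C ≈ 0.53 mA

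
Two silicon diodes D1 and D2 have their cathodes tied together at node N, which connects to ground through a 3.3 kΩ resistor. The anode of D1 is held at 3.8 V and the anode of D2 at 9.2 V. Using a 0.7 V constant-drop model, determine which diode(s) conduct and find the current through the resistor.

Assume both conduct. Then node N would need to be at both 3.8−0.7 = 3.1 V and 9.2−0.7 = 8.5 V, which is impossible.
Assume only D2 conducts: V_N = 9.2 − 0.7 = 8.5 V, so I_R = 8.5/3.3 = 2.58 mA.
Check D1: its anode-to-cathode voltage is 3.8 − 8.5 = -4.7 V < 0.7 V, so it is off. The assumption is consistent.

Only D2 conducts; I_R ≈ 2.6 mA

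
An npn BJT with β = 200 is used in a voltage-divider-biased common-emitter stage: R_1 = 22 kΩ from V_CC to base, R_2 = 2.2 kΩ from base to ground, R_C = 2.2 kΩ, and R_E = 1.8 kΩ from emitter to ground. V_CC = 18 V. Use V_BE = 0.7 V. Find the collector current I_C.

I_C ≈ 0.51 mA

Thevenize the base divider: V_Th = V_CC·R_2/(R_1+R_2) = 18×2.2/24.2 = 1.64 V, R_Th = R_1‖R_2 = 2 kΩ.
Base-emitter loop: V_Th = I_B·R_Th + V_BE + (β+1)I_B·R_E, so I_B = (1.64 − 0.7) / (2 + 201×1.8) = 0.00257 mA.
I_C = β·I_B = 200×0.00257 = 0.515 mA, and I_E = (β+1)I_B = 0.517 mA.
V_CE = V_CC − I_C·R_C − I_E·R_E = 18 − 0.515×2.2 − 0.517×1.8 = 15.9 V.
V_CE = 15.9 V > 0.2 V confirms active-region operation.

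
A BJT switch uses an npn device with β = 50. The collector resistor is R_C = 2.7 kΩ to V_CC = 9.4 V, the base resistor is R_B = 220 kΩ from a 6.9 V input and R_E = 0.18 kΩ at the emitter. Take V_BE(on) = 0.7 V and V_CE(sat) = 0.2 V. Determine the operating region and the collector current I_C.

active; I_C ≈ 1.4 mA

Assume active. Base-emitter loop: I_B = (V_BB − V_BE)/(R_B + (β+1)R_E) = (6.9 − 0.7)/(220 + 51×0.18) = 0.0271 mA.
I_C = β·I_B = 50×0.0271 = 1.35 mA.
V_CE = V_CC − I_C·R_C − I_E·R_E = 9.4 − 1.35×2.7 − 1.38×0.18 = 5.5 V > V_CE(sat), so the active-region assumption holds.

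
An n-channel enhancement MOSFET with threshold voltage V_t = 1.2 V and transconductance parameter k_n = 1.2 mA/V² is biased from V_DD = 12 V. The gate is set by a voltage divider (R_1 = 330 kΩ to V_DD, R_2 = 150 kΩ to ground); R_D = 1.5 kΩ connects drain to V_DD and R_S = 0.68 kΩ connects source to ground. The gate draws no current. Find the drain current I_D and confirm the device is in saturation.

V_G = V_DD·R_2/(R_1+R_2) = 12×150/480 = 3.75 V.
Assume saturation: I_D = (k_n/2)(V_GS − V_t)² with V_GS = V_G − I_D·R_S = 3.75 − 0.68·I_D.
Substituting gives 0.277·I_D² − 3.08·I_D + 3.9 = 0, with roots I_D = 1.46 or 9.65 mA.
The root I_D = 9.65 mA gives V_GS = -2.81 V ≤ V_t, so take I_D = 1.46 mA.
Then V_GS = 2.76 V and V_DS = V_DD − I_D(R_D+R_S) = 12 − 1.46×2.18 = 8.82 V.
Saturation requires V_DS ≥ V_GS − V_t = 1.56 V; 8.82 ≥ 1.56 ✓.

I_D ≈ 1.5 mA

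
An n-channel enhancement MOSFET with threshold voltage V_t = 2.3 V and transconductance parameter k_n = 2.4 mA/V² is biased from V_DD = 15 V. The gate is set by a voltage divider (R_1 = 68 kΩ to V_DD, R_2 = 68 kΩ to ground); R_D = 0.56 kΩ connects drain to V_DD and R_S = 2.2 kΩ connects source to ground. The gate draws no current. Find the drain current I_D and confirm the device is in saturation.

I_D ≈ 1.8 mA

V_G = V_DD·R_2/(R_1+R_2) = 15×68/136 = 7.5 V.
Assume saturation: I_D = (k_n/2)(V_GS − V_t)² with V_GS = V_G − I_D·R_S = 7.5 − 2.2·I_D.
Substituting gives 5.81·I_D² − 28.5·I_D + 32.4 = 0, with roots I_D = 1.81 or 3.09 mA.
The root I_D = 3.09 mA gives V_GS = 0.694 V ≤ V_t, so take I_D = 1.81 mA.
Then V_GS = 3.53 V and V_DS = V_DD − I_D(R_D+R_S) = 15 − 1.81×2.76 = 10 V.
Saturation requires V_DS ≥ V_GS − V_t = 1.23 V; 10 ≥ 1.23 ✓.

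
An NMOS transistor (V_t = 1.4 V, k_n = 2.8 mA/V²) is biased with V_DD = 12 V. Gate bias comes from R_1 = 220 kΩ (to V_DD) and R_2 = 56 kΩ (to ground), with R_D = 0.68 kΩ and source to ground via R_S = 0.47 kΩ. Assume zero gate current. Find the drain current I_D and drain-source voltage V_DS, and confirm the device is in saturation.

I_D ≈ 0.7 mA, V_DS ≈ 11 V

V_G = V_DD·R_2/(R_1+R_2) = 12×56/276 = 2.43 V.
Assume saturation: I_D = (k_n/2)(V_GS − V_t)² with V_GS = V_G − I_D·R_S = 2.43 − 0.47·I_D.
Substituting gives 0.309·I_D² − 2.36·I_D + 1.5 = 0, with roots I_D = 0.699 or 6.94 mA.
The root I_D = 6.94 mA gives V_GS = -0.826 V ≤ V_t, so take I_D = 0.699 mA.
Then V_GS = 2.11 V and V_DS = V_DD − I_D(R_D+R_S) = 12 − 0.699×1.15 = 11.2 V.
Saturation requires V_DS ≥ V_GS − V_t = 0.706 V; 11.2 ≥ 0.706 ✓.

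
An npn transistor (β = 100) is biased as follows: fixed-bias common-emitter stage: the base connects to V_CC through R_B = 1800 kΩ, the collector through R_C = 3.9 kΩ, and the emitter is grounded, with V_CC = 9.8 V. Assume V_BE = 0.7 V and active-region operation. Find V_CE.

V_CE ≈ 7.8 V

Base loop: V_CC = I_B·R_B + V_BE, so I_B = (9.8 − 0.7)/1800 kΩ = 0.00506 mA.
In the active region I_C = β·I_B = 100 × 0.00506 = 0.506 mA.
Collector loop: V_CE = V_CC − I_C·R_C = 9.8 − 0.506×3.9 = 7.83 V.
Since V_CE = 7.83 V > V_CE(sat) ≈ 0.2 V, the transistor is in the active region as assumed.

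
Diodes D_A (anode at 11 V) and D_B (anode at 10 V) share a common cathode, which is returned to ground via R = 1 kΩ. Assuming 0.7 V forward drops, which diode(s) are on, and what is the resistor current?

Assume both conduct. Then node N would need to be at both 11−0.7 = 10.3 V and 10−0.7 = 9.3 V, which is impossible.
Assume only D_A conducts: V_N = 11 − 0.7 = 10.3 V, so I_R = 10.3/1 = 10.3 mA.
Check D_B: its anode-to-cathode voltage is 10 − 10.3 = -0.3 V < 0.7 V, so it is off. The assumption is consistent.

Only D_A conducts; I_R ≈ 10 mA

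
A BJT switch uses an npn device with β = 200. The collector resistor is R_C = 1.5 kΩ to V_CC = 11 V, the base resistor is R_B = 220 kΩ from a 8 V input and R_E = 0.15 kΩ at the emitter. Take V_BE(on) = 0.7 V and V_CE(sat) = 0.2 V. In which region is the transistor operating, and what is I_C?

Assume active. Base-emitter loop: I_B = (V_BB − V_BE)/(R_B + (β+1)R_E) = (8 − 0.7)/(220 + 201×0.15) = 0.0292 mA.
I_C = β·I_B = 200×0.0292 = 5.84 mA.
V_CE = V_CC − I_C·R_C − I_E·R_E = 11 − 5.84×1.5 − 5.87×0.15 = 1.37 V > V_CE(sat), so the active-region assumption holds.

active; I_C ≈ 5.8 mA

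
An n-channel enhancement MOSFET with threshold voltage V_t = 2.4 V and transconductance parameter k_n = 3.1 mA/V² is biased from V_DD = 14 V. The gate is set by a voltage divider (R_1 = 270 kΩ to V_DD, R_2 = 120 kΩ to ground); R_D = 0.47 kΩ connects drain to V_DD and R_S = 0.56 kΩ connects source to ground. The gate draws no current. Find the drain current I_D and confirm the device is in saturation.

V_G = V_DD·R_2/(R_1+R_2) = 14×120/390 = 4.31 V.
Assume saturation: I_D = (k_n/2)(V_GS − V_t)² with V_GS = V_G − I_D·R_S = 4.31 − 0.56·I_D.
Substituting gives 0.486·I_D² − 4.31·I_D + 5.64 = 0, with roots I_D = 1.6 or 7.28 mA.
The root I_D = 7.28 mA gives V_GS = 0.233 V ≤ V_t, so take I_D = 1.6 mA.
Then V_GS = 3.41 V and V_DS = V_DD − I_D(R_D+R_S) = 14 − 1.6×1.03 = 12.4 V.
Saturation requires V_DS ≥ V_GS − V_t = 1.01 V; 12.4 ≥ 1.01 ✓.

I_D ≈ 1.6 mA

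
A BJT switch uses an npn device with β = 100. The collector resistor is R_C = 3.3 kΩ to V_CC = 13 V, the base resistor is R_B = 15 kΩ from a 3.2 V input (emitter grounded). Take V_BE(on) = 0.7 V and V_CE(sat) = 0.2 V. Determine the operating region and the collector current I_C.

Assume active: I_B = (3.2 − 0.7)/15 = 0.167 mA, giving I_C = β·I_B = 16.7 mA.
But then V_CE = 13 − 16.7×3.3 = -42 V < V_CE(sat) = 0.2 V — impossible in the active region.
So the transistor is saturated. With V_CE = 0.2 V, I_C = (V_CC − 0.2)/R_C = 12.8/3.3 = 3.88 mA.
Check: β·I_B = 16.7 mA > I_C = 3.88 mA, confirming saturation.

saturation; I_C ≈ 3.9 mA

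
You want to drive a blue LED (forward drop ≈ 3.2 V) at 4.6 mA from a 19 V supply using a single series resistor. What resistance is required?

The resistor drops V_S − V_D = 19 − 3.2 = 15.8 V at 4.6 mA.
R = 15.8 V / 4.6 mA = 3.43 kΩ.

R ≈ 3.4 kΩ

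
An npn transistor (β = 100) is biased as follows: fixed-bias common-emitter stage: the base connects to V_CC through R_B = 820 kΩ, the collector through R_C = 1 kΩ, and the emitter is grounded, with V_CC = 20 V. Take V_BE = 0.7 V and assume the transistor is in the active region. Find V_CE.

Base loop: V_CC = I_B·R_B + V_BE, so I_B = (20 − 0.7)/820 kΩ = 0.0235 mA.
In the active region I_C = β·I_B = 100 × 0.0235 = 2.35 mA.
Collector loop: V_CE = V_CC − I_C·R_C = 20 − 2.35×1 = 17.6 V.
Since V_CE = 17.6 V > V_CE(sat) ≈ 0.2 V, the transistor is in the active region as assumed.

V_CE ≈ 18 V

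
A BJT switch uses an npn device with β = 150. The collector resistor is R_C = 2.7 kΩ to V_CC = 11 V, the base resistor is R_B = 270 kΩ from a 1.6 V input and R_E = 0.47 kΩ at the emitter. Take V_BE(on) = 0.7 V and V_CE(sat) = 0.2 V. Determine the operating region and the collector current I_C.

active; I_C ≈ 0.4 mA

Assume active. Base-emitter loop: I_B = (V_BB − V_BE)/(R_B + (β+1)R_E) = (1.6 − 0.7)/(270 + 151×0.47) = 0.00264 mA.
I_C = β·I_B = 150×0.00264 = 0.396 mA.
V_CE = V_CC − I_C·R_C − I_E·R_E = 11 − 0.396×2.7 − 0.399×0.47 = 9.74 V > V_CE(sat), so the active-region assumption holds.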